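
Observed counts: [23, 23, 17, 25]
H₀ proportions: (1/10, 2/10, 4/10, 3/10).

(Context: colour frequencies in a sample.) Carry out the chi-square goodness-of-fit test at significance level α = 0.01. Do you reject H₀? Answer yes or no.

reject H₀: yes

n = 88; E_i = n·p_i = [8.80, 17.60, 35.20, 26.40]
χ² = (23−8.80)²/8.80 + (23−17.60)²/17.60 + (17−35.20)²/35.20 + (25−26.40)²/26.40 = 34.0549
df = 3
p-value (upper-tail) = 0.00000
At α=0.01: p < α → reject H₀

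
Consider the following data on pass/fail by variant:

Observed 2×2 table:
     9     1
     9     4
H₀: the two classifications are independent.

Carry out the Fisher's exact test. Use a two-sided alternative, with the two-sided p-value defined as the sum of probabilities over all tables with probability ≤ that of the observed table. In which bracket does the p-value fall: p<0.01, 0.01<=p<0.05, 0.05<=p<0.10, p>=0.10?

Margins: r₁=10, r₂=13, c₁=18, c₂=5, n=23
p_obs = C(10,9)·C(13,9)/C(23,18); sum pmf over tables with pmf ≤ p_obs
p-value (two-sided) = 0.33936
→ bracket: p>=0.10

p-value bracket: p>=0.10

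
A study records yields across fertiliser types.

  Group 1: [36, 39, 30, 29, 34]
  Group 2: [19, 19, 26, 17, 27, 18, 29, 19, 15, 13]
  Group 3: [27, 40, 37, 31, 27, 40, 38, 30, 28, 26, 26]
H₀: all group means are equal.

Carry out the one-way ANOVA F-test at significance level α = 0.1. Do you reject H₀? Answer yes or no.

reject H₀: yes

Group means [33.60, 20.20, 31.82], grand mean 27.692
SSB = Σnᵢ(x̄ᵢ−x̄)² = 923.102; SSW = ΣΣ(x−x̄ᵢ)² = 656.436
MSB = 923.102/2 = 461.5510; MSW = 656.436/23 = 28.5407
F = MSB/MSW = 16.1717
df = (2, 23)
p-value (upper-tail) = 0.00004
At α=0.1: p < α → reject H₀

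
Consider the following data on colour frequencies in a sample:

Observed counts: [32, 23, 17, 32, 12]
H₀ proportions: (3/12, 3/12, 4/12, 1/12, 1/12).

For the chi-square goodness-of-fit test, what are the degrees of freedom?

df = k − 1 = 5 − 1 = 4

degrees of freedom = 4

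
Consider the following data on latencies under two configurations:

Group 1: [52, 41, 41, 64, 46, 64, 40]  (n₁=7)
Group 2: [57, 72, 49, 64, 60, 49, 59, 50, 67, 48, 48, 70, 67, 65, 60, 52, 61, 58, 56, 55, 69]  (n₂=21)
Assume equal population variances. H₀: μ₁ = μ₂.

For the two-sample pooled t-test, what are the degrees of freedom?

degrees of freedom = 26

df = n₁ + n₂ − 2 = 7 + 21 − 2 = 26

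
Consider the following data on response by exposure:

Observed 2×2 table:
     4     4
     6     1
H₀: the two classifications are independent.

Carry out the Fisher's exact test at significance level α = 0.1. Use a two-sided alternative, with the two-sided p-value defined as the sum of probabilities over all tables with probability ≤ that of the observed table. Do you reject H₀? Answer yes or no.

reject H₀: no

Margins: r₁=8, r₂=7, c₁=10, c₂=5, n=15
p_obs = C(8,4)·C(7,6)/C(15,10); sum pmf over tables with pmf ≤ p_obs
p-value (two-sided) = 0.28205
At α=0.1: p ≥ α → fail to reject H₀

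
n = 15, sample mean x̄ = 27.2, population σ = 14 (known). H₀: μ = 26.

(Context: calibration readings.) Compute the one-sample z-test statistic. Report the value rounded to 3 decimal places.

test statistic = 0.332

SE = σ/√n = 14/√15 = 3.6148
z = (x̄−μ₀)/SE = (27.2−26)/3.6148 = 0.3320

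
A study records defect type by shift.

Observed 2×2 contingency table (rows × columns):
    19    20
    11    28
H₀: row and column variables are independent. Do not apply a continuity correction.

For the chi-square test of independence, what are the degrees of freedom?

df = (r−1)(c−1) = (2−1)·(2−1) = 1

degrees of freedom = 1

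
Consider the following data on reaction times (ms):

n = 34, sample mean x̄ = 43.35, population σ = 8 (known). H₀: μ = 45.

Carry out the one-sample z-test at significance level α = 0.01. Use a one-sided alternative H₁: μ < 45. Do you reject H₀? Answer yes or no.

reject H₀: no

SE = σ/√n = 8/√34 = 1.3720
z = (x̄−μ₀)/SE = (43.35−45)/1.3720 = -1.2026
p-value (one-sided, H₁ less) = 0.11456
At α=0.01: p ≥ α → fail to reject H₀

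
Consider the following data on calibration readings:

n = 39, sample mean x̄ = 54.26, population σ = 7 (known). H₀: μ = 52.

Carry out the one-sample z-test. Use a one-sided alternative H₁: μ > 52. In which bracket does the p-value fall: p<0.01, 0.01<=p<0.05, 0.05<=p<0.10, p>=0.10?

p-value bracket: 0.01<=p<0.05

SE = σ/√n = 7/√39 = 1.1209
z = (x̄−μ₀)/SE = (54.26−52)/1.1209 = 2.0162
p-value (one-sided, H₁ greater) = 0.02189
→ bracket: 0.01<=p<0.05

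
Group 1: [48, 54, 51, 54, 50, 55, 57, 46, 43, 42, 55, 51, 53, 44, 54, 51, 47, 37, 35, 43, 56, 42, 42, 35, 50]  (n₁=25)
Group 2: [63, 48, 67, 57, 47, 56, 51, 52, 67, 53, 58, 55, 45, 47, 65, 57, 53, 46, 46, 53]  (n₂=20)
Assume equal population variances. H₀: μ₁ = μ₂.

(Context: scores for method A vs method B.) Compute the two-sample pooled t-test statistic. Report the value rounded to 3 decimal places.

test statistic = -3.190

x̄₁=47.800, s₁=6.608, n₁=25
x̄₂=54.300, s₂=7.020, n₂=20
s_p² = [24·6.608² + 19·7.020²]/43 = 46.1442
SE = √(s_p²·(1/25+1/20)) = 2.0379
t = (47.800−54.300)/2.0379 = -3.1896
df = 43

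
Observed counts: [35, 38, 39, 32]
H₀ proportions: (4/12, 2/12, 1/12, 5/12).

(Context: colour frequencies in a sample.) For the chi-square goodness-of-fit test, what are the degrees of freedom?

degrees of freedom = 3

df = k − 1 = 4 − 1 = 3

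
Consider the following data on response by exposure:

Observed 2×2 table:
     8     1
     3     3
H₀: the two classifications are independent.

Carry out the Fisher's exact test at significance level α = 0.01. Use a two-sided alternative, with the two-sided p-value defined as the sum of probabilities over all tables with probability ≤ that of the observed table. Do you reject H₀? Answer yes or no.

reject H₀: no

Margins: r₁=9, r₂=6, c₁=11, c₂=4, n=15
p_obs = C(9,8)·C(6,3)/C(15,11); sum pmf over tables with pmf ≤ p_obs
p-value (two-sided) = 0.23516
At α=0.01: p ≥ α → fail to reject H₀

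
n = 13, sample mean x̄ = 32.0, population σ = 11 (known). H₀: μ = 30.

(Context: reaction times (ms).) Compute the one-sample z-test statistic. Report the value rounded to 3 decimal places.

test statistic = 0.656

SE = σ/√n = 11/√13 = 3.0509
z = (x̄−μ₀)/SE = (32.0−30)/3.0509 = 0.6556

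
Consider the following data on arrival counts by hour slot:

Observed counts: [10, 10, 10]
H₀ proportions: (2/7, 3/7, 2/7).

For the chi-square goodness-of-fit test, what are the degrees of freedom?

degrees of freedom = 2

df = k − 1 = 3 − 1 = 2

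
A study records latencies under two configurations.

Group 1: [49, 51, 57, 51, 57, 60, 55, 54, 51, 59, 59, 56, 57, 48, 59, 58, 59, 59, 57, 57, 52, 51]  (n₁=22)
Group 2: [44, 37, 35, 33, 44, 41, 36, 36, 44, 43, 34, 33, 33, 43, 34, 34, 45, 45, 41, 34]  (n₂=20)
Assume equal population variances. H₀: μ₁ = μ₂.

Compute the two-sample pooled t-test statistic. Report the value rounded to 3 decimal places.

test statistic = 12.840

x̄₁=55.273, s₁=3.731, n₁=22
x̄₂=38.450, s₂=4.740, n₂=20
s_p² = [21·3.731² + 19·4.740²]/40 = 17.9828
SE = √(s_p²·(1/22+1/20)) = 1.3102
t = (55.273−38.450)/1.3102 = 12.8401
df = 40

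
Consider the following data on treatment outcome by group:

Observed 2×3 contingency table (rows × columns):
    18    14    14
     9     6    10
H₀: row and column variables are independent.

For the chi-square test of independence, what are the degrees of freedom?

df = (r−1)(c−1) = (2−1)·(3−1) = 2

degrees of freedom = 2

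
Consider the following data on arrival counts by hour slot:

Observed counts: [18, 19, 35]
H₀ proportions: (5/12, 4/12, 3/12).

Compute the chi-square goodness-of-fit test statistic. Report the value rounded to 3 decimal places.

n = 72; E_i = n·p_i = [30.00, 24.00, 18.00]
χ² = (18−30.00)²/30.00 + (19−24.00)²/24.00 + (35−18.00)²/18.00 = 21.8972
df = 2

test statistic = 21.897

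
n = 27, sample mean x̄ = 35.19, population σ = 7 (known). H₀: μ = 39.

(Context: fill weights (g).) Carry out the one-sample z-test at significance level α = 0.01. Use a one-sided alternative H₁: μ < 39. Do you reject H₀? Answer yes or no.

reject H₀: yes

SE = σ/√n = 7/√27 = 1.3472
z = (x̄−μ₀)/SE = (35.19−39)/1.3472 = -2.8282
p-value (one-sided, H₁ less) = 0.00234
At α=0.01: p < α → reject H₀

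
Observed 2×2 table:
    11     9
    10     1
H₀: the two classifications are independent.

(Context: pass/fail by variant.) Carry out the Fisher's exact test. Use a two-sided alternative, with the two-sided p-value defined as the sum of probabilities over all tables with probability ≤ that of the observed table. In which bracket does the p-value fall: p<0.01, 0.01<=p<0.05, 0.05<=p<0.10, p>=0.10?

Margins: r₁=20, r₂=11, c₁=21, c₂=10, n=31
p_obs = C(20,11)·C(11,10)/C(31,21); sum pmf over tables with pmf ≤ p_obs
p-value (two-sided) = 0.05504
→ bracket: 0.05<=p<0.10

p-value bracket: 0.05<=p<0.10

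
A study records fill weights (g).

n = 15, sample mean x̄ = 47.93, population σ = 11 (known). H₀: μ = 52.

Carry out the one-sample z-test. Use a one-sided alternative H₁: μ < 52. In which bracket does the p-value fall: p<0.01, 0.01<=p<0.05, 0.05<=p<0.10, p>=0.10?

p-value bracket: 0.05<=p<0.10

SE = σ/√n = 11/√15 = 2.8402
z = (x̄−μ₀)/SE = (47.93−52)/2.8402 = -1.4330
p-value (one-sided, H₁ less) = 0.07593
→ bracket: 0.05<=p<0.10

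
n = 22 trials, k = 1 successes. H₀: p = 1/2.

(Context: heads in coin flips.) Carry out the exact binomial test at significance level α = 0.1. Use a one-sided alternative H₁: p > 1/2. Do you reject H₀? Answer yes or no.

Exact binomial: n=22, k=1, p₀=1/2=0.5000
P(X≥1) from Σ C(n,i)·p₀^i·(1−p₀)^(n−i)
p-value (one-sided, H₁ greater) = 1.00000
At α=0.1: p ≥ α → fail to reject H₀

reject H₀: no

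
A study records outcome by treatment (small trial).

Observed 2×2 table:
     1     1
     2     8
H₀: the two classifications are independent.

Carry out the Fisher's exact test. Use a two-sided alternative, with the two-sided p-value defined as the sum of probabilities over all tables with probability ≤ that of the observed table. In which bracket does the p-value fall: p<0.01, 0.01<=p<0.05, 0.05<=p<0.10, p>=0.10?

p-value bracket: p>=0.10

Margins: r₁=2, r₂=10, c₁=3, c₂=9, n=12
p_obs = C(2,1)·C(10,2)/C(12,3); sum pmf over tables with pmf ≤ p_obs
p-value (two-sided) = 0.45455
→ bracket: p>=0.10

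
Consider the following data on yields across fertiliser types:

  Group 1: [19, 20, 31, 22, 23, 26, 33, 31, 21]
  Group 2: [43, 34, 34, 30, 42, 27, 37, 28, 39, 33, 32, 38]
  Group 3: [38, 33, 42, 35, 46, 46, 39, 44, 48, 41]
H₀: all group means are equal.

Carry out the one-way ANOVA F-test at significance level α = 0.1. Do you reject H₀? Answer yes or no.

Group means [25.11, 34.75, 41.20], grand mean 34.032
SSB = Σnᵢ(x̄ᵢ−x̄)² = 1236.229; SSW = ΣΣ(x−x̄ᵢ)² = 742.739
MSB = 1236.229/2 = 618.1144; MSW = 742.739/28 = 26.5264
F = MSB/MSW = 23.3019
df = (2, 28)
p-value (upper-tail) = 0.00000
At α=0.1: p < α → reject H₀

reject H₀: yes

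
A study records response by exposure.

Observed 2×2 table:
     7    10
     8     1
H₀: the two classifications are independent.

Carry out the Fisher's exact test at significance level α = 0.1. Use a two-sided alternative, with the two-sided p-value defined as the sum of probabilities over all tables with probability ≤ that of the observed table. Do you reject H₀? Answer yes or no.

Margins: r₁=17, r₂=9, c₁=15, c₂=11, n=26
p_obs = C(17,7)·C(9,8)/C(26,15); sum pmf over tables with pmf ≤ p_obs
p-value (two-sided) = 0.03616
At α=0.1: p < α → reject H₀

reject H₀: yes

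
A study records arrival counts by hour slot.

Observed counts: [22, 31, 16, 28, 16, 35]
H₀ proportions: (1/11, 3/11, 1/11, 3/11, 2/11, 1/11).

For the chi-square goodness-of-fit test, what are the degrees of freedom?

degrees of freedom = 5

df = k − 1 = 6 − 1 = 5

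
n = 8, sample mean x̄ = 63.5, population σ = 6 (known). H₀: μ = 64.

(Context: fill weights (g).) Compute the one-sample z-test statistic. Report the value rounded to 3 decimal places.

SE = σ/√n = 6/√8 = 2.1213
z = (x̄−μ₀)/SE = (63.5−64)/2.1213 = -0.2357

test statistic = -0.236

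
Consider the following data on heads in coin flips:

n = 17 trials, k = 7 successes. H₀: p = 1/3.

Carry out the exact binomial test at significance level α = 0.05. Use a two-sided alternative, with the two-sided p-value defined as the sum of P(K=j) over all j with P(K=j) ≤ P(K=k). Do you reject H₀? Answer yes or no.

Exact binomial: n=17, k=7, p₀=1/3=0.3333
P(X=j) = C(n,j)·p₀^j·(1−p₀)^(n−j); p = Σ P(X=j) over j with P(X=j) ≤ P(X=7)
p-value (two-sided) = 0.60746
At α=0.05: p ≥ α → fail to reject H₀

reject H₀: no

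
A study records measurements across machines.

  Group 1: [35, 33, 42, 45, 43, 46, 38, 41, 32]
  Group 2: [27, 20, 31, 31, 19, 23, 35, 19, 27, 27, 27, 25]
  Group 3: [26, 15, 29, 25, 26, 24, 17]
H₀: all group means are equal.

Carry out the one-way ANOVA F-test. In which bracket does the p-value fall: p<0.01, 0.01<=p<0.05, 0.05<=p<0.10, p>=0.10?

Group means [39.44, 25.92, 23.14], grand mean 29.571
SSB = Σnᵢ(x̄ᵢ−x̄)² = 1326.861; SSW = ΣΣ(x−x̄ᵢ)² = 651.996
MSB = 1326.861/2 = 663.4306; MSW = 651.996/25 = 26.0798
F = MSB/MSW = 25.4384
df = (2, 25)
p-value (upper-tail) = 0.00000
→ bracket: p<0.01

p-value bracket: p<0.01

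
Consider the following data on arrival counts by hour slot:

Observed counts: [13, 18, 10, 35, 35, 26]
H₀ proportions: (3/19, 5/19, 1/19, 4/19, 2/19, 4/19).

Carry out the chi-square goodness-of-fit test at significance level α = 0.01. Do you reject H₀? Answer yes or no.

n = 137; E_i = n·p_i = [21.63, 36.05, 7.21, 28.84, 14.42, 28.84]
χ² = (13−21.63)²/21.63 + (18−36.05)²/36.05 + (10−7.21)²/7.21 + (35−28.84)²/28.84 + (35−14.42)²/14.42 + (26−28.84)²/28.84 = 44.5240
df = 5
p-value (upper-tail) = 0.00000
At α=0.01: p < α → reject H₀

reject H₀: yes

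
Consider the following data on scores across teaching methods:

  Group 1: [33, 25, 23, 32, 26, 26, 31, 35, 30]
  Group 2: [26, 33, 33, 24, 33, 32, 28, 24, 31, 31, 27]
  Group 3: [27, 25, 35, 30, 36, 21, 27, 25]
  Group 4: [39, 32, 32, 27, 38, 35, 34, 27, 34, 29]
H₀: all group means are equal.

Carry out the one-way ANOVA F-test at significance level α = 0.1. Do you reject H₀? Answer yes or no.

reject H₀: no

Group means [29.00, 29.27, 28.25, 32.70], grand mean 29.895
SSB = Σnᵢ(x̄ᵢ−x̄)² = 111.797; SSW = ΣΣ(x−x̄ᵢ)² = 605.782
MSB = 111.797/3 = 37.2657; MSW = 605.782/34 = 17.8171
F = MSB/MSW = 2.0916
df = (3, 34)
p-value (upper-tail) = 0.11962
At α=0.1: p ≥ α → fail to reject H₀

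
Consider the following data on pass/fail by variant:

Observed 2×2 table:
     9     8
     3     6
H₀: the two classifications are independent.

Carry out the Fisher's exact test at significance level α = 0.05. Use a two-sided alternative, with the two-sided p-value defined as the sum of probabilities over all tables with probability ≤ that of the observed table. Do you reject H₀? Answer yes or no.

Margins: r₁=17, r₂=9, c₁=12, c₂=14, n=26
p_obs = C(17,9)·C(9,3)/C(26,12); sum pmf over tables with pmf ≤ p_obs
p-value (two-sided) = 0.42911
At α=0.05: p ≥ α → fail to reject H₀

reject H₀: no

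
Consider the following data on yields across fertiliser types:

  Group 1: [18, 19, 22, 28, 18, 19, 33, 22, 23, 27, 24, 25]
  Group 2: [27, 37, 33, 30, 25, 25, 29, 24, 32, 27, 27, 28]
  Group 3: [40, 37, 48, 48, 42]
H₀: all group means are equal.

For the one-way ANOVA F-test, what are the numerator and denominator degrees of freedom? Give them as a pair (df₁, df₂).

degrees of freedom = [2, 26]

k = 3 groups, N = 29 total
df = (k−1, N−k) = (3−1, 29−3) = (2, 26)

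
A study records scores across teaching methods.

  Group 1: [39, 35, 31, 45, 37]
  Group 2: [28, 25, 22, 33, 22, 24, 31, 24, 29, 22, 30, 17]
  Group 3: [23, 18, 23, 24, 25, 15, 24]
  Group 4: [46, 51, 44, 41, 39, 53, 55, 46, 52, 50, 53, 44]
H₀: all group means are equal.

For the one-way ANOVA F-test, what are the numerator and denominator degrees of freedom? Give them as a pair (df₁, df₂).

degrees of freedom = [3, 32]

k = 4 groups, N = 36 total
df = (k−1, N−k) = (4−1, 36−4) = (3, 32)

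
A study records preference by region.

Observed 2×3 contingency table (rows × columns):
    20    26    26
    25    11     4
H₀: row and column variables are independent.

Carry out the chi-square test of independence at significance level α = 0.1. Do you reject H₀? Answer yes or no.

Row totals [72, 40], col totals [45, 37, 30], n=112
χ² = (20−28.93)²/28.93 + (26−23.79)²/23.79 + (26−19.29)²/19.29 + (25−16.07)²/16.07 + (11−13.21)²/13.21 + (4−10.71)²/10.71 = 14.8384
df = 2
p-value (upper-tail) = 0.00060
At α=0.1: p < α → reject H₀

reject H₀: yes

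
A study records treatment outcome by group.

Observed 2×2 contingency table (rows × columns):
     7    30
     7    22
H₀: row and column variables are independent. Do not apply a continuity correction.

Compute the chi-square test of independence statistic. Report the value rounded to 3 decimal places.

Row totals [37, 29], col totals [14, 52], n=66
χ² = (7−7.85)²/7.85 + (30−29.15)²/29.15 + (7−6.15)²/6.15 + (22−22.85)²/22.85 = 0.2650
df = 1

test statistic = 0.265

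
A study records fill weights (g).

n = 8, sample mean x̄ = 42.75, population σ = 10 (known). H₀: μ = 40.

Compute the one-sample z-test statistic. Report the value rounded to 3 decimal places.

test statistic = 0.778

SE = σ/√n = 10/√8 = 3.5355
z = (x̄−μ₀)/SE = (42.75−40)/3.5355 = 0.7778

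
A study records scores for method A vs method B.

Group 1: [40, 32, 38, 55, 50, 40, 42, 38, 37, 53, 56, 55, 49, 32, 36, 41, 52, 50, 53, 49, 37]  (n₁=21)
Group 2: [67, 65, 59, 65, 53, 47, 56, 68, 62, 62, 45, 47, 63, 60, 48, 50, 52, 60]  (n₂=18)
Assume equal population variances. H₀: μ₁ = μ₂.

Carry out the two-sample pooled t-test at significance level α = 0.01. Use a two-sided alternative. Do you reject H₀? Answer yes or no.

x̄₁=44.524, s₁=8.047, n₁=21
x̄₂=57.167, s₂=7.563, n₂=18
s_p² = [20·8.047² + 17·7.563²]/37 = 61.2902
SE = √(s_p²·(1/21+1/18)) = 2.5147
t = (44.524−57.167)/2.5147 = -5.0276
df = 37
p-value (two-sided) = 0.00001
At α=0.01: p < α → reject H₀

reject H₀: yes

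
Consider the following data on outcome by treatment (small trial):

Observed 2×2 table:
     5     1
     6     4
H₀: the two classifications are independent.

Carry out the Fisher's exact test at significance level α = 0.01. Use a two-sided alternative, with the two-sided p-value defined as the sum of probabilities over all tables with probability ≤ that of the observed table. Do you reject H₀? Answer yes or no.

Margins: r₁=6, r₂=10, c₁=11, c₂=5, n=16
p_obs = C(6,5)·C(10,6)/C(16,11); sum pmf over tables with pmf ≤ p_obs
p-value (two-sided) = 0.58791
At α=0.01: p ≥ α → fail to reject H₀

reject H₀: no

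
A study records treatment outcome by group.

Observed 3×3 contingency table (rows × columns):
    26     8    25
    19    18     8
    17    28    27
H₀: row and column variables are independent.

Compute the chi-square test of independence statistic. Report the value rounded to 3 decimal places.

Row totals [59, 45, 72], col totals [62, 54, 60], n=176
χ² = (26−20.78)²/20.78 + (8−18.10)²/18.10 + (25−20.11)²/20.11 + (19−15.85)²/15.85 + (18−13.81)²/13.81 + (8−15.34)²/15.34 + (17−25.36)²/25.36 + (28−22.09)²/22.09 + (27−24.55)²/24.55 = 18.1290
df = 4

test statistic = 18.129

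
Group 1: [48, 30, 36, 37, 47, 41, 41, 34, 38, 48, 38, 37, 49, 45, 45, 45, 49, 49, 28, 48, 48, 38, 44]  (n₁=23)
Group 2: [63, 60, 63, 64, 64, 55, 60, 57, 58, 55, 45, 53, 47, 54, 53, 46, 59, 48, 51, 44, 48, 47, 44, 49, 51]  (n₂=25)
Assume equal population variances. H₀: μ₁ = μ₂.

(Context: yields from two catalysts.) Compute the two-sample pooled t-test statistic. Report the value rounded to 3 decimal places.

x̄₁=41.870, s₁=6.348, n₁=23
x̄₂=53.520, s₂=6.584, n₂=25
s_p² = [22·6.348² + 24·6.584²]/46 = 41.8880
SE = √(s_p²·(1/23+1/25)) = 1.8700
t = (41.870−53.520)/1.8700 = -6.2303
df = 46

test statistic = -6.230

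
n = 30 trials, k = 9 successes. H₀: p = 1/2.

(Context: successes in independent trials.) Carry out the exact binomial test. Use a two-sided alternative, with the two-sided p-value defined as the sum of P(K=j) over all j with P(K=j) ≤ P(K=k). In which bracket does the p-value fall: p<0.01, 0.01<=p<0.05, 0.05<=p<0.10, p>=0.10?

p-value bracket: 0.01<=p<0.05

Exact binomial: n=30, k=9, p₀=1/2=0.5000
P(X=j) = C(n,j)·p₀^j·(1−p₀)^(n−j); p = Σ P(X=j) over j with P(X=j) ≤ P(X=9)
p-value (two-sided) = 0.04277
→ bracket: 0.01<=p<0.05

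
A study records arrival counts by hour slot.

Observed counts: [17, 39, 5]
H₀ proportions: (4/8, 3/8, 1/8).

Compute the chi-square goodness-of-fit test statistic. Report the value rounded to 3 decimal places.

n = 61; E_i = n·p_i = [30.50, 22.88, 7.62]
χ² = (17−30.50)²/30.50 + (39−22.88)²/22.88 + (5−7.62)²/7.62 = 18.2459
df = 2

test statistic = 18.246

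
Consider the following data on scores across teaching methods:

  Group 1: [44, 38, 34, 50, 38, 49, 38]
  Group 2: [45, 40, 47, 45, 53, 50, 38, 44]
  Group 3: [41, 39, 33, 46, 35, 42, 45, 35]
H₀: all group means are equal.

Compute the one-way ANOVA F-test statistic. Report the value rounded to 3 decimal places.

Group means [41.57, 45.25, 39.50], grand mean 42.130
SSB = Σnᵢ(x̄ᵢ−x̄)² = 135.394; SSW = ΣΣ(x−x̄ᵢ)² = 559.214
MSB = 135.394/2 = 67.6972; MSW = 559.214/20 = 27.9607
F = MSB/MSW = 2.4212
df = (2, 20)

test statistic = 2.421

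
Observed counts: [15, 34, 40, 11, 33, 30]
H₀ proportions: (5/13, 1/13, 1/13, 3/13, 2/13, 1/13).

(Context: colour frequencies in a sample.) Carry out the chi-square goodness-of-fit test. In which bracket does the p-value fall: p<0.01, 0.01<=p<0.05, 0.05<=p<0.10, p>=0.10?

n = 163; E_i = n·p_i = [62.69, 12.54, 12.54, 37.62, 25.08, 12.54]
χ² = (15−62.69)²/62.69 + (34−12.54)²/12.54 + (40−12.54)²/12.54 + (11−37.62)²/37.62 + (33−25.08)²/25.08 + (30−12.54)²/12.54 = 178.8149
df = 5
p-value (upper-tail) = 0.00000
→ bracket: p<0.01

p-value bracket: p<0.01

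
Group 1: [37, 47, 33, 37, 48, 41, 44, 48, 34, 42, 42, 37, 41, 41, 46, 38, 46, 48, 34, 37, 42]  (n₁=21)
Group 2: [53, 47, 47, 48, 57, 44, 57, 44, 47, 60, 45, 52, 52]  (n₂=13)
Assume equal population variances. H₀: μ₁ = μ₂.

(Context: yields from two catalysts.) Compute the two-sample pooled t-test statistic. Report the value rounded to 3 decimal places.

x̄₁=41.095, s₁=4.898, n₁=21
x̄₂=50.231, s₂=5.341, n₂=13
s_p² = [20·4.898² + 12·5.341²]/32 = 25.6912
SE = √(s_p²·(1/21+1/13)) = 1.7888
t = (41.095−50.231)/1.7888 = -5.1072
df = 32

test statistic = -5.107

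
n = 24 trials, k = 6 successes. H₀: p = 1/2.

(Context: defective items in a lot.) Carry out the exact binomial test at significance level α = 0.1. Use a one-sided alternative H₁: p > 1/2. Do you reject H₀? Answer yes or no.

Exact binomial: n=24, k=6, p₀=1/2=0.5000
P(X≥6) from Σ C(n,i)·p₀^i·(1−p₀)^(n−i)
p-value (one-sided, H₁ greater) = 0.99669
At α=0.1: p ≥ α → fail to reject H₀

reject H₀: no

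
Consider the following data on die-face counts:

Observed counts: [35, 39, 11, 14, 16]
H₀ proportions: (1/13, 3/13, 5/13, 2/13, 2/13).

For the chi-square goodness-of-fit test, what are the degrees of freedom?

degrees of freedom = 4

df = k − 1 = 5 − 1 = 4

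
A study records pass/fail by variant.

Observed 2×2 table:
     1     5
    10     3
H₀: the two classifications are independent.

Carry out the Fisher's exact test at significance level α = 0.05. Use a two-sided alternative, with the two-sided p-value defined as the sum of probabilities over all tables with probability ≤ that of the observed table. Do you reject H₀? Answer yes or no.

reject H₀: yes

Margins: r₁=6, r₂=13, c₁=11, c₂=8, n=19
p_obs = C(6,1)·C(13,10)/C(19,11); sum pmf over tables with pmf ≤ p_obs
p-value (two-sided) = 0.04076
At α=0.05: p < α → reject H₀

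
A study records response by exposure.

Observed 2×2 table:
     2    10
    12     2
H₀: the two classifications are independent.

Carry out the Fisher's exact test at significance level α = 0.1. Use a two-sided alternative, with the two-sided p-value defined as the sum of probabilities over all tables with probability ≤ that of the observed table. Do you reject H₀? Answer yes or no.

reject H₀: yes

Margins: r₁=12, r₂=14, c₁=14, c₂=12, n=26
p_obs = C(12,2)·C(14,12)/C(26,14); sum pmf over tables with pmf ≤ p_obs
p-value (two-sided) = 0.00110
At α=0.1: p < α → reject H₀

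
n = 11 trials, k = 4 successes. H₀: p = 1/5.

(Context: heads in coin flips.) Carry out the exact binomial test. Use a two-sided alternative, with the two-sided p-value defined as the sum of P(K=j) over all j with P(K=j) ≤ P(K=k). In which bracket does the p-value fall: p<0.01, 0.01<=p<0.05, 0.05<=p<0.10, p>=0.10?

Exact binomial: n=11, k=4, p₀=1/5=0.2000
P(X=j) = C(n,j)·p₀^j·(1−p₀)^(n−j); p = Σ P(X=j) over j with P(X=j) ≤ P(X=4)
p-value (two-sided) = 0.24704
→ bracket: p>=0.10

p-value bracket: p>=0.10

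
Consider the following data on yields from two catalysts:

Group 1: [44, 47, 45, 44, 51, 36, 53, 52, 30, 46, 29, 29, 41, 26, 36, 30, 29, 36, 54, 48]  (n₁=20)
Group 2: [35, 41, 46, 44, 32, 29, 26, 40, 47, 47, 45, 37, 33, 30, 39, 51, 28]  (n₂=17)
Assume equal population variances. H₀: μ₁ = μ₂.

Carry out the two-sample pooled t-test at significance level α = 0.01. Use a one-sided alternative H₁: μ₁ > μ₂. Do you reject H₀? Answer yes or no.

reject H₀: no

x̄₁=40.300, s₁=9.297, n₁=20
x̄₂=38.235, s₂=7.718, n₂=17
s_p² = [19·9.297² + 16·7.718²]/35 = 74.1503
SE = √(s_p²·(1/20+1/17)) = 2.8406
t = (40.300−38.235)/2.8406 = 0.7268
df = 35
p-value (one-sided, H₁ greater) = 0.23608
At α=0.01: p ≥ α → fail to reject H₀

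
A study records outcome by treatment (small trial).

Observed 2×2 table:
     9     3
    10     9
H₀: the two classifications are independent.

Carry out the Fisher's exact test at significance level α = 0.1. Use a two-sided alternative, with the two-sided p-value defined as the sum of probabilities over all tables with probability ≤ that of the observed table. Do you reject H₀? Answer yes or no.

reject H₀: no

Margins: r₁=12, r₂=19, c₁=19, c₂=12, n=31
p_obs = C(12,9)·C(19,10)/C(31,19); sum pmf over tables with pmf ≤ p_obs
p-value (two-sided) = 0.27445
At α=0.1: p ≥ α → fail to reject H₀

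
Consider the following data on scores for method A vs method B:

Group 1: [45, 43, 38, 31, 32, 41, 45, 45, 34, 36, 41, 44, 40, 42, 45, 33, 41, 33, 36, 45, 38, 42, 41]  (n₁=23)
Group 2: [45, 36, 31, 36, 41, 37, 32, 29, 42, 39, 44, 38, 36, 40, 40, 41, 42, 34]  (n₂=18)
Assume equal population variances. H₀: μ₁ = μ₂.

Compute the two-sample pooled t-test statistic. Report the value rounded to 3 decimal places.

x̄₁=39.609, s₁=4.659, n₁=23
x̄₂=37.944, s₂=4.465, n₂=18
s_p² = [22·4.659² + 17·4.465²]/39 = 20.9339
SE = √(s_p²·(1/23+1/18)) = 1.4398
t = (39.609−37.944)/1.4398 = 1.1559
df = 39

test statistic = 1.156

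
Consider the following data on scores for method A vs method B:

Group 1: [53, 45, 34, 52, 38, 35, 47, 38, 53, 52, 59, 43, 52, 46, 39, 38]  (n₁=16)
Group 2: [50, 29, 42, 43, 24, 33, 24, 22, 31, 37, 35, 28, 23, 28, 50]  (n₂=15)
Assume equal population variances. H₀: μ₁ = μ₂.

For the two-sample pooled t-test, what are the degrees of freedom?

df = n₁ + n₂ − 2 = 16 + 15 − 2 = 29

degrees of freedom = 29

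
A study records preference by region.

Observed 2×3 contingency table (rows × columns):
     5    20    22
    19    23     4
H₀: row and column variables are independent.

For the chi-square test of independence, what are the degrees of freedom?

degrees of freedom = 2

df = (r−1)(c−1) = (2−1)·(3−1) = 2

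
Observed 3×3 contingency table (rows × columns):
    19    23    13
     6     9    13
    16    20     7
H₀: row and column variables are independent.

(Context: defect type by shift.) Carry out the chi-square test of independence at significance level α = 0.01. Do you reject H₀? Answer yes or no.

reject H₀: no

Row totals [55, 28, 43], col totals [41, 52, 33], n=126
χ² = (19−17.90)²/17.90 + (23−22.70)²/22.70 + (13−14.40)²/14.40 + (6−9.11)²/9.11 + (9−11.56)²/11.56 + (13−7.33)²/7.33 + (16−13.99)²/13.99 + (20−17.75)²/17.75 + (7−11.26)²/11.26 = 8.4026
df = 4
p-value (upper-tail) = 0.07790
At α=0.01: p ≥ α → fail to reject H₀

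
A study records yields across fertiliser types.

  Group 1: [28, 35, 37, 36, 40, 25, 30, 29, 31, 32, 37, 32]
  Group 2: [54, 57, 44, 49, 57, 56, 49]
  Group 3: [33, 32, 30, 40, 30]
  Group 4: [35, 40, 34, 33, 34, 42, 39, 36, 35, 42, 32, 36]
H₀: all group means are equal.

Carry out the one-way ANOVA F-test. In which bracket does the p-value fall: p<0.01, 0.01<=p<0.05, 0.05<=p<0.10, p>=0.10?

Group means [32.67, 52.29, 33.00, 36.50], grand mean 37.806
SSB = Σnᵢ(x̄ᵢ−x̄)² = 1920.544; SSW = ΣΣ(x−x̄ᵢ)² = 561.095
MSB = 1920.544/3 = 640.1812; MSW = 561.095/32 = 17.5342
F = MSB/MSW = 36.5104
df = (3, 32)
p-value (upper-tail) = 0.00000
→ bracket: p<0.01

p-value bracket: p<0.01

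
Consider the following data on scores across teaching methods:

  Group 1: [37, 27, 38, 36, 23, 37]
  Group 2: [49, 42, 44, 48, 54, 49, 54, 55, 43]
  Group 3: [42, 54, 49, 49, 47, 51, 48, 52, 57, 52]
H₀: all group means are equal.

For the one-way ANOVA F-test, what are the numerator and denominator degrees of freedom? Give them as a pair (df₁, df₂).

degrees of freedom = [2, 22]

k = 3 groups, N = 25 total
df = (k−1, N−k) = (3−1, 25−3) = (2, 22)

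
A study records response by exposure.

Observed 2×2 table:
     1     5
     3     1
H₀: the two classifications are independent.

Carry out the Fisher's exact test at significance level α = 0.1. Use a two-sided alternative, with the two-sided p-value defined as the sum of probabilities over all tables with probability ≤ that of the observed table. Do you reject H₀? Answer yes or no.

reject H₀: no

Margins: r₁=6, r₂=4, c₁=4, c₂=6, n=10
p_obs = C(6,1)·C(4,3)/C(10,4); sum pmf over tables with pmf ≤ p_obs
p-value (two-sided) = 0.19048
At α=0.1: p ≥ α → fail to reject H₀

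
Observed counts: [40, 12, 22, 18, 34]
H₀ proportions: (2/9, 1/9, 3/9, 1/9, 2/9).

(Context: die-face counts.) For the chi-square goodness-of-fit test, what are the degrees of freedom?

degrees of freedom = 4

df = k − 1 = 5 − 1 = 4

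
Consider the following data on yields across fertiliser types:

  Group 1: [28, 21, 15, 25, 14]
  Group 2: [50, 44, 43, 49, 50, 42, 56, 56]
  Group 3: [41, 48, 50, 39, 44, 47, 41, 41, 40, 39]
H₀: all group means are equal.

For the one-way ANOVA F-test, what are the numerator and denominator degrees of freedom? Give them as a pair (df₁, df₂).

degrees of freedom = [2, 20]

k = 3 groups, N = 23 total
df = (k−1, N−k) = (3−1, 23−3) = (2, 20)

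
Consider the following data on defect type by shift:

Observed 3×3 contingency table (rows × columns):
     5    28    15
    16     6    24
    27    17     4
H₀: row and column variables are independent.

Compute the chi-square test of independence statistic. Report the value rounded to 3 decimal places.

test statistic = 43.286

Row totals [48, 46, 48], col totals [48, 51, 43], n=142
χ² = (5−16.23)²/16.23 + (28−17.24)²/17.24 + (15−14.54)²/14.54 + (16−15.55)²/15.55 + (6−16.52)²/16.52 + (24−13.93)²/13.93 + (27−16.23)²/16.23 + (17−17.24)²/17.24 + (4−14.54)²/14.54 = 43.2856
df = 4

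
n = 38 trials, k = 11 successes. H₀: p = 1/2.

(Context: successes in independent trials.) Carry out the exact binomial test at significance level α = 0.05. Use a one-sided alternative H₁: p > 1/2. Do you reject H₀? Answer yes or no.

Exact binomial: n=38, k=11, p₀=1/2=0.5000
P(X≥11) from Σ C(n,i)·p₀^i·(1−p₀)^(n−i)
p-value (one-sided, H₁ greater) = 0.99745
At α=0.05: p ≥ α → fail to reject H₀

reject H₀: no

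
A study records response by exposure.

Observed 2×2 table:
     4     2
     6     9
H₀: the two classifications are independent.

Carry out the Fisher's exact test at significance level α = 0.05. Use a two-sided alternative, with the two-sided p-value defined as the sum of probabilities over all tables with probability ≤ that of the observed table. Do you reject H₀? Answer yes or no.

reject H₀: no

Margins: r₁=6, r₂=15, c₁=10, c₂=11, n=21
p_obs = C(6,4)·C(15,6)/C(21,10); sum pmf over tables with pmf ≤ p_obs
p-value (two-sided) = 0.36146
At α=0.05: p ≥ α → fail to reject H₀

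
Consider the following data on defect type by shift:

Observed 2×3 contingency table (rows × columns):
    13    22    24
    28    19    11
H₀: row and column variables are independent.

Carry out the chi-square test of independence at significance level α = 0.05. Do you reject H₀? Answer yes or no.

reject H₀: yes

Row totals [59, 58], col totals [41, 41, 35], n=117
χ² = (13−20.68)²/20.68 + (22−20.68)²/20.68 + (24−17.65)²/17.65 + (28−20.32)²/20.32 + (19−20.32)²/20.32 + (11−17.35)²/17.35 = 10.5281
df = 2
p-value (upper-tail) = 0.00517
At α=0.05: p < α → reject H₀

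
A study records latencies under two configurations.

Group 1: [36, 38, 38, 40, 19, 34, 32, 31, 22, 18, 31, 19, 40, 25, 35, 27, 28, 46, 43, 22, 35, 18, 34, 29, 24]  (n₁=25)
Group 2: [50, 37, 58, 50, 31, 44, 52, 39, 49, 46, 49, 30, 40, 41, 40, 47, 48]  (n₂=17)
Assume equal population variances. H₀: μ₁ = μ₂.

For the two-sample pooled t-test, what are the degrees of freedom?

df = n₁ + n₂ − 2 = 25 + 17 − 2 = 40

degrees of freedom = 40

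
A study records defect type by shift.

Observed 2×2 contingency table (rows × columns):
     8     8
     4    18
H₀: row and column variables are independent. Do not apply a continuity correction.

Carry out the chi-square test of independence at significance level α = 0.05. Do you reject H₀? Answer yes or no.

Row totals [16, 22], col totals [12, 26], n=38
χ² = (8−5.05)²/5.05 + (8−10.95)²/10.95 + (4−6.95)²/6.95 + (18−15.05)²/15.05 = 4.3403
df = 1
p-value (upper-tail) = 0.03722
At α=0.05: p < α → reject H₀

reject H₀: yes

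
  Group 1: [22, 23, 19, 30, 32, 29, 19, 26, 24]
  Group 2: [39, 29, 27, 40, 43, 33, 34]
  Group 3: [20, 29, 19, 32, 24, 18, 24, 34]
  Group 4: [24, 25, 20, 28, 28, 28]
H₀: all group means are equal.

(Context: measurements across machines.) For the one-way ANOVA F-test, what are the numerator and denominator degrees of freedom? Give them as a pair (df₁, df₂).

degrees of freedom = [3, 26]

k = 4 groups, N = 30 total
df = (k−1, N−k) = (4−1, 30−4) = (3, 26)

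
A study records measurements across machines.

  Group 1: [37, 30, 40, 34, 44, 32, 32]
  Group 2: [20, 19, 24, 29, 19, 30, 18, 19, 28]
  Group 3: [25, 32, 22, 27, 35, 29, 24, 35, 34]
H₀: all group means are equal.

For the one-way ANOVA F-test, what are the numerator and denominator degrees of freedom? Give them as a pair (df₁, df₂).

k = 3 groups, N = 25 total
df = (k−1, N−k) = (3−1, 25−3) = (2, 22)

degrees of freedom = [2, 22]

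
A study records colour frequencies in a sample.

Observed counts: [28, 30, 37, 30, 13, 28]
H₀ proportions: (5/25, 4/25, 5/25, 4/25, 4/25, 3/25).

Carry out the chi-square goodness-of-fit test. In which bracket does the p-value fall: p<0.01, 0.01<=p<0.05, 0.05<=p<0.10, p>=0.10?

p-value bracket: 0.01<=p<0.05

n = 166; E_i = n·p_i = [33.20, 26.56, 33.20, 26.56, 26.56, 19.92]
χ² = (28−33.20)²/33.20 + (30−26.56)²/26.56 + (37−33.20)²/33.20 + (30−26.56)²/26.56 + (13−26.56)²/26.56 + (28−19.92)²/19.92 = 12.3409
df = 5
p-value (upper-tail) = 0.03040
→ bracket: 0.01<=p<0.05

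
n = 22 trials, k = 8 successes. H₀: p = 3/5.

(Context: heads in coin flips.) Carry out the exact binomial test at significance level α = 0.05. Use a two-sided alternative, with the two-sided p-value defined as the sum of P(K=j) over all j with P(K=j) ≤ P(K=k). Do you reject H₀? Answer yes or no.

Exact binomial: n=22, k=8, p₀=3/5=0.6000
P(X=j) = C(n,j)·p₀^j·(1−p₀)^(n−j); p = Σ P(X=j) over j with P(X=j) ≤ P(X=8)
p-value (two-sided) = 0.02903
At α=0.05: p < α → reject H₀

reject H₀: yes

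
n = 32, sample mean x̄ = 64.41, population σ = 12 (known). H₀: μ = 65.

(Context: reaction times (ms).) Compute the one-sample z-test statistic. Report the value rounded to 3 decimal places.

test statistic = -0.278

SE = σ/√n = 12/√32 = 2.1213
z = (x̄−μ₀)/SE = (64.41−65)/2.1213 = -0.2781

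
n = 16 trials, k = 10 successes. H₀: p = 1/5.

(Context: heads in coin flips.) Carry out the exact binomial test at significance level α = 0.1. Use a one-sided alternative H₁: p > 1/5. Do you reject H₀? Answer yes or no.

reject H₀: yes

Exact binomial: n=16, k=10, p₀=1/5=0.2000
P(X≥10) from Σ C(n,i)·p₀^i·(1−p₀)^(n−i)
p-value (one-sided, H₁ greater) = 0.00025
At α=0.1: p < α → reject H₀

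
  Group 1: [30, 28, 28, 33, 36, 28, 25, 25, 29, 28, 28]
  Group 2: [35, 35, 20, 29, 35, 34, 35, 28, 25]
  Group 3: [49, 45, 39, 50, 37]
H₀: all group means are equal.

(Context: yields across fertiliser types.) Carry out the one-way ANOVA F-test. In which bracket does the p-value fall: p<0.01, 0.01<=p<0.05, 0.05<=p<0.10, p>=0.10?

p-value bracket: p<0.01

Group means [28.91, 30.67, 44.00], grand mean 32.560
SSB = Σnᵢ(x̄ᵢ−x̄)² = 833.251; SSW = ΣΣ(x−x̄ᵢ)² = 480.909
MSB = 833.251/2 = 416.6255; MSW = 480.909/22 = 21.8595
F = MSB/MSW = 19.0592
df = (2, 22)
p-value (upper-tail) = 0.00002
→ bracket: p<0.01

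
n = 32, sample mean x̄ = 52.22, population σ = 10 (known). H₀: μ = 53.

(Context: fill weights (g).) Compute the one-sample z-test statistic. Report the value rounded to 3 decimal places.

SE = σ/√n = 10/√32 = 1.7678
z = (x̄−μ₀)/SE = (52.22−53)/1.7678 = -0.4412

test statistic = -0.441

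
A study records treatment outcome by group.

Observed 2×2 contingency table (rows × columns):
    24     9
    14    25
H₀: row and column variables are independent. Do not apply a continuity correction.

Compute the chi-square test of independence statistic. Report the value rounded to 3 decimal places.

test statistic = 9.729

Row totals [33, 39], col totals [38, 34], n=72
χ² = (24−17.42)²/17.42 + (9−15.58)²/15.58 + (14−20.58)²/20.58 + (25−18.42)²/18.42 = 9.7286
df = 1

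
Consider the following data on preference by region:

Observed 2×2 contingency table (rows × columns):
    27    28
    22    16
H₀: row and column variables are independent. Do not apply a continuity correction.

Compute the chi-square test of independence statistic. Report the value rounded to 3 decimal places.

Row totals [55, 38], col totals [49, 44], n=93
χ² = (27−28.98)²/28.98 + (28−26.02)²/26.02 + (22−20.02)²/20.02 + (16−17.98)²/17.98 = 0.6988
df = 1

test statistic = 0.699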